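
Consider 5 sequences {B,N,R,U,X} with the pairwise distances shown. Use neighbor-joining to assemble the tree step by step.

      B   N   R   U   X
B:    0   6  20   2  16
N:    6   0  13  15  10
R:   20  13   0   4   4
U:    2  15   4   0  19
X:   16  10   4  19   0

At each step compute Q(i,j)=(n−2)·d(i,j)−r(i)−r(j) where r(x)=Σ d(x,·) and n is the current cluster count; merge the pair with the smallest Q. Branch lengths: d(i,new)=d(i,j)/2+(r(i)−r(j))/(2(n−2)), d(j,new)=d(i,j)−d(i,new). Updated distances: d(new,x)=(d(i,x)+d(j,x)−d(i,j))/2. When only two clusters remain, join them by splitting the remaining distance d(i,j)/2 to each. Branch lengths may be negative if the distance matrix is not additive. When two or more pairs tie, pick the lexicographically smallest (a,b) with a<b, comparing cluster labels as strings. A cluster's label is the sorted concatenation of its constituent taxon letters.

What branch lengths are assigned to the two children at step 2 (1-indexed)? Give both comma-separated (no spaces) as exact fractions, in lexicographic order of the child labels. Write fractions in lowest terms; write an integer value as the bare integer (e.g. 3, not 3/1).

47/8,29/8

iteration 1: select B,U (d=2, Q=-78); attach at lengths (5/3, 1/3); label the merged cluster BU
  updated: d(BU,N)=19/2, d(BU,R)=11, d(BU,X)=33/2
iteration 2: select BU,N (d=19/2, Q=-101/2); attach at lengths (47/8, 29/8); label the merged cluster BNU
  updated: d(BNU,R)=29/4, d(BNU,X)=17/2
iteration 3: select BNU,R (d=29/4, Q=-79/4); attach at lengths (47/8, 11/8); label the merged cluster BNRU
  updated: d(BNRU,X)=21/8
iteration 4: select BNRU,X (d=21/8); attach at lengths (21/16, 21/16); label the merged cluster BNRUX
final tree: ((((B:5/3,U:1/3):47/8,N:29/8):47/8,R:11/8):21/16,X:21/16)
total length: 171/8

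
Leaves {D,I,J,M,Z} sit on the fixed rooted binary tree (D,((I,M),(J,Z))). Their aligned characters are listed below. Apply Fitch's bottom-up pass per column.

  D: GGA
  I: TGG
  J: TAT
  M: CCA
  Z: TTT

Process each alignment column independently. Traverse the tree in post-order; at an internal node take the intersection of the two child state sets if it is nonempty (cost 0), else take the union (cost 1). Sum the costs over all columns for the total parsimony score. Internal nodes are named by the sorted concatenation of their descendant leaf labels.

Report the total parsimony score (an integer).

7

site 0, node IM: I={T} ∪ M={C} → {C,T} (+1)
site 0, node JZ: J={T} ∩ Z={T} → {T} (+0)
site 0, node IJMZ: IM={C,T} ∩ JZ={T} → {T} (+0)
site 0, node DIJMZ: D={G} ∪ IJMZ={T} → {G,T} (+1)
site 1, node IM: I={G} ∪ M={C} → {C,G} (+1)
site 1, node JZ: J={A} ∪ Z={T} → {A,T} (+1)
site 1, node IJMZ: IM={C,G} ∪ JZ={A,T} → {A,C,G,T} (+1)
site 1, node DIJMZ: D={G} ∩ IJMZ={A,C,G,T} → {G} (+0)
site 2, node IM: I={G} ∪ M={A} → {A,G} (+1)
site 2, node JZ: J={T} ∩ Z={T} → {T} (+0)
site 2, node IJMZ: IM={A,G} ∪ JZ={T} → {A,G,T} (+1)
site 2, node DIJMZ: D={A} ∩ IJMZ={A,G,T} → {A} (+0)
per-site changes: [2, 3, 2]; total = 7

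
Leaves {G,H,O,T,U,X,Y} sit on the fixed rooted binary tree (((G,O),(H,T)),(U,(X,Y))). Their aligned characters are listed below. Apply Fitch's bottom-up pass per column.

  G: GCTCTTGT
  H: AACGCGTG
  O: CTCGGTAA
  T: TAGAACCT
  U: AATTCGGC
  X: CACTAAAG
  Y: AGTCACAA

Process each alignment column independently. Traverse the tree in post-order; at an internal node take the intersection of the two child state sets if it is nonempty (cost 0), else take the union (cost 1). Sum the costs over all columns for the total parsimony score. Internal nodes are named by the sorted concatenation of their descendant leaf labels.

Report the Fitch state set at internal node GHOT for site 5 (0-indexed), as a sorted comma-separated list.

C,G,T

site 0, node GO: G={G} ∪ O={C} → {C,G} (+1)
site 0, node HT: H={A} ∪ T={T} → {A,T} (+1)
site 0, node GHOT: GO={C,G} ∪ HT={A,T} → {A,C,G,T} (+1)
site 0, node XY: X={C} ∪ Y={A} → {A,C} (+1)
site 0, node UXY: U={A} ∩ XY={A,C} → {A} (+0)
site 0, node GHOTUXY: GHOT={A,C,G,T} ∩ UXY={A} → {A} (+0)
site 1, node GO: G={C} ∪ O={T} → {C,T} (+1)
site 1, node HT: H={A} ∩ T={A} → {A} (+0)
site 1, node GHOT: GO={C,T} ∪ HT={A} → {A,C,T} (+1)
site 1, node XY: X={A} ∪ Y={G} → {A,G} (+1)
site 1, node UXY: U={A} ∩ XY={A,G} → {A} (+0)
site 1, node GHOTUXY: GHOT={A,C,T} ∩ UXY={A} → {A} (+0)
site 2, node GO: G={T} ∪ O={C} → {C,T} (+1)
site 2, node HT: H={C} ∪ T={G} → {C,G} (+1)
site 2, node GHOT: GO={C,T} ∩ HT={C,G} → {C} (+0)
site 2, node XY: X={C} ∪ Y={T} → {C,T} (+1)
site 2, node UXY: U={T} ∩ XY={C,T} → {T} (+0)
site 2, node GHOTUXY: GHOT={C} ∪ UXY={T} → {C,T} (+1)
site 3, node GO: G={C} ∪ O={G} → {C,G} (+1)
site 3, node HT: H={G} ∪ T={A} → {A,G} (+1)
site 3, node GHOT: GO={C,G} ∩ HT={A,G} → {G} (+0)
site 3, node XY: X={T} ∪ Y={C} → {C,T} (+1)
site 3, node UXY: U={T} ∩ XY={C,T} → {T} (+0)
site 3, node GHOTUXY: GHOT={G} ∪ UXY={T} → {G,T} (+1)
site 4, node GO: G={T} ∪ O={G} → {G,T} (+1)
site 4, node HT: H={C} ∪ T={A} → {A,C} (+1)
site 4, node GHOT: GO={G,T} ∪ HT={A,C} → {A,C,G,T} (+1)
site 4, node XY: X={A} ∩ Y={A} → {A} (+0)
site 4, node UXY: U={C} ∪ XY={A} → {A,C} (+1)
site 4, node GHOTUXY: GHOT={A,C,G,T} ∩ UXY={A,C} → {A,C} (+0)
site 5, node GO: G={T} ∩ O={T} → {T} (+0)
site 5, node HT: H={G} ∪ T={C} → {C,G} (+1)
site 5, node GHOT: GO={T} ∪ HT={C,G} → {C,G,T} (+1)
site 5, node XY: X={A} ∪ Y={C} → {A,C} (+1)
site 5, node UXY: U={G} ∪ XY={A,C} → {A,C,G} (+1)
site 5, node GHOTUXY: GHOT={C,G,T} ∩ UXY={A,C,G} → {C,G} (+0)
site 6, node GO: G={G} ∪ O={A} → {A,G} (+1)
site 6, node HT: H={T} ∪ T={C} → {C,T} (+1)
site 6, node GHOT: GO={A,G} ∪ HT={C,T} → {A,C,G,T} (+1)
site 6, node XY: X={A} ∩ Y={A} → {A} (+0)
site 6, node UXY: U={G} ∪ XY={A} → {A,G} (+1)
site 6, node GHOTUXY: GHOT={A,C,G,T} ∩ UXY={A,G} → {A,G} (+0)
site 7, node GO: G={T} ∪ O={A} → {A,T} (+1)
site 7, node HT: H={G} ∪ T={T} → {G,T} (+1)
site 7, node GHOT: GO={A,T} ∩ HT={G,T} → {T} (+0)
site 7, node XY: X={G} ∪ Y={A} → {A,G} (+1)
site 7, node UXY: U={C} ∪ XY={A,G} → {A,C,G} (+1)
site 7, node GHOTUXY: GHOT={T} ∪ UXY={A,C,G} → {A,C,G,T} (+1)
per-site changes: [4, 3, 4, 4, 4, 4, 4, 5]; total = 32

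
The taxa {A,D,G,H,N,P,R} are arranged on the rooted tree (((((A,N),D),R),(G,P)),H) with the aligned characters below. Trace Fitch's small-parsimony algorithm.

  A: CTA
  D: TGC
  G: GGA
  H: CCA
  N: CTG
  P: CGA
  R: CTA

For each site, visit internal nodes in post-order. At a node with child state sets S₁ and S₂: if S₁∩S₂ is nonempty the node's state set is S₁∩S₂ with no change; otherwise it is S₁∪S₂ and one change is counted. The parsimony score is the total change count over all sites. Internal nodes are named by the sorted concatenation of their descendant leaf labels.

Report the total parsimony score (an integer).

7

[col 0] AN: children A:{C}, N:{C} ∩→ {C}; cost 0
[col 0] ADN: children AN:{C}, D:{T} ∪→ {C,T}; cost 1
[col 0] ADNR: children ADN:{C,T}, R:{C} ∩→ {C}; cost 0
[col 0] GP: children G:{G}, P:{C} ∪→ {C,G}; cost 1
[col 0] ADGNPR: children ADNR:{C}, GP:{C,G} ∩→ {C}; cost 0
[col 0] ADGHNPR: children ADGNPR:{C}, H:{C} ∩→ {C}; cost 0
[col 1] AN: children A:{T}, N:{T} ∩→ {T}; cost 0
[col 1] ADN: children AN:{T}, D:{G} ∪→ {G,T}; cost 1
[col 1] ADNR: children ADN:{G,T}, R:{T} ∩→ {T}; cost 0
[col 1] GP: children G:{G}, P:{G} ∩→ {G}; cost 0
[col 1] ADGNPR: children ADNR:{T}, GP:{G} ∪→ {G,T}; cost 1
[col 1] ADGHNPR: children ADGNPR:{G,T}, H:{C} ∪→ {C,G,T}; cost 1
[col 2] AN: children A:{A}, N:{G} ∪→ {A,G}; cost 1
[col 2] ADN: children AN:{A,G}, D:{C} ∪→ {A,C,G}; cost 1
[col 2] ADNR: children ADN:{A,C,G}, R:{A} ∩→ {A}; cost 0
[col 2] GP: children G:{A}, P:{A} ∩→ {A}; cost 0
[col 2] ADGNPR: children ADNR:{A}, GP:{A} ∩→ {A}; cost 0
[col 2] ADGHNPR: children ADGNPR:{A}, H:{A} ∩→ {A}; cost 0
per-site changes: [2, 3, 2]; total = 7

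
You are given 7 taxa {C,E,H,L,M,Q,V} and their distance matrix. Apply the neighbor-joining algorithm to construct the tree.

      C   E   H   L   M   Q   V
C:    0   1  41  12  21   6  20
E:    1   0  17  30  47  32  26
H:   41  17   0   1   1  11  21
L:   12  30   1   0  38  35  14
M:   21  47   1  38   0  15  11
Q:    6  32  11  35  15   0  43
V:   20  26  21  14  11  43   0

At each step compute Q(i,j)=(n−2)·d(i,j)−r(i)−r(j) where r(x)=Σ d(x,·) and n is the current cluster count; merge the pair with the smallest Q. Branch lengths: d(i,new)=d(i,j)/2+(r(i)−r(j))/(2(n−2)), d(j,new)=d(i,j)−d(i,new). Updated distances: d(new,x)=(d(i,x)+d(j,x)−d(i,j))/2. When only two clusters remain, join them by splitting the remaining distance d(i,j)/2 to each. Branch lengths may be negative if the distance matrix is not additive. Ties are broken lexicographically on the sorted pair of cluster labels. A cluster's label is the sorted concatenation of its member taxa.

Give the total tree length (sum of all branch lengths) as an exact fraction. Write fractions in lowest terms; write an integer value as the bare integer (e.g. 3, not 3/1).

413/8

iteration 1: select C,E (d=1, Q=-249); attach at lengths (-47/10, 57/10); label the merged cluster CE
  updated: d(CE,H)=57/2, d(CE,L)=41/2, d(CE,M)=67/2, d(CE,Q)=37/2, d(CE,V)=45/2
iteration 2: select CE,Q (d=37/2, Q=-172); attach at lengths (75/8, 73/8); label the merged cluster CEQ
  updated: d(CEQ,H)=21/2, d(CEQ,L)=37/2, d(CEQ,M)=15, d(CEQ,V)=47/2
iteration 3: select H,L (d=1, Q=-102); attach at lengths (-35/6, 41/6); label the merged cluster HL
  updated: d(CEQ,HL)=14, d(HL,M)=19, d(HL,V)=17
iteration 4: select CEQ,HL (d=14, Q=-149/2); attach at lengths (61/8, 51/8); label the merged cluster CEHLQ
  updated: d(CEHLQ,M)=10, d(CEHLQ,V)=53/4
iteration 5: select CEHLQ,M (d=10, Q=-137/4); attach at lengths (49/8, 31/8); label the merged cluster CEHLMQ
  updated: d(CEHLMQ,V)=57/8
iteration 6: select CEHLMQ,V (d=57/8); attach at lengths (57/16, 57/16); label the merged cluster CEHLMQV
final tree: (((((C:-47/10,E:57/10):75/8,Q:73/8):61/8,(H:-35/6,L:41/6):51/8):49/8,M:31/8):57/16,V:57/16)
total length: 413/8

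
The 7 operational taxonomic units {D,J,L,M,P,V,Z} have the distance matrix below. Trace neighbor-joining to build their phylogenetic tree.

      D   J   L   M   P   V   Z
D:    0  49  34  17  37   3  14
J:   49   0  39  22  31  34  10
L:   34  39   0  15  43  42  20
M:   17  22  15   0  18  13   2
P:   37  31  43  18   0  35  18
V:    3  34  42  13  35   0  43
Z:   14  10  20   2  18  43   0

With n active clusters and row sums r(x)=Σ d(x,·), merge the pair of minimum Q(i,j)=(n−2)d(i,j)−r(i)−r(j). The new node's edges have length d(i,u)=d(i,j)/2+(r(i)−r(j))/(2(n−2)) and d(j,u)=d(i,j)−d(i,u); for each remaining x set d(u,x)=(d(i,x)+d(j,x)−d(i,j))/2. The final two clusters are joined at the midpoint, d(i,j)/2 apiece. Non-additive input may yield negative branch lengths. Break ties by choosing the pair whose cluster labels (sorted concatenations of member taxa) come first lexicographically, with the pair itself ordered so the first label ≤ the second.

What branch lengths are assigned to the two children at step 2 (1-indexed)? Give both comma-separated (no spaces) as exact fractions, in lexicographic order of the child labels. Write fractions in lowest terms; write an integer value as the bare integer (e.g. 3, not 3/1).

iteration 1: select D,V (d=3, Q=-309); attach at lengths (-1/10, 31/10); label the merged cluster DV
  updated: d(DV,J)=40, d(DV,L)=73/2, d(DV,M)=27/2, d(DV,P)=69/2, d(DV,Z)=27
iteration 2: select J,Z (d=10, Q=-179); attach at lengths (105/8, -25/8); label the merged cluster JZ
  updated: d(DV,JZ)=57/2, d(JZ,L)=49/2, d(JZ,M)=7, d(JZ,P)=39/2
iteration 3: select JZ,P (d=39/2, Q=-136); attach at lengths (23/6, 47/3); label the merged cluster JPZ
  updated: d(DV,JPZ)=87/4, d(JPZ,L)=24, d(JPZ,M)=11/4
iteration 4: select DV,JPZ (d=87/4, Q=-307/4); attach at lengths (267/16, 81/16); label the merged cluster DJPVZ
  updated: d(DJPVZ,L)=155/8, d(DJPVZ,M)=-11/4
iteration 5: select DJPVZ,L (d=155/8, Q=-253/8); attach at lengths (13/16, 297/16); label the merged cluster DJLPVZ
  updated: d(DJLPVZ,M)=-57/16
iteration 6: select DJLPVZ,M (d=-57/16); attach at lengths (-57/32, -57/32); label the merged cluster DJLMPVZ
final tree: ((((D:-1/10,V:31/10):267/16,((J:105/8,Z:-25/8):23/6,P:47/3):81/16):13/16,L:297/16):-57/32,M:-57/32)
total length: 1121/16

105/8,-25/8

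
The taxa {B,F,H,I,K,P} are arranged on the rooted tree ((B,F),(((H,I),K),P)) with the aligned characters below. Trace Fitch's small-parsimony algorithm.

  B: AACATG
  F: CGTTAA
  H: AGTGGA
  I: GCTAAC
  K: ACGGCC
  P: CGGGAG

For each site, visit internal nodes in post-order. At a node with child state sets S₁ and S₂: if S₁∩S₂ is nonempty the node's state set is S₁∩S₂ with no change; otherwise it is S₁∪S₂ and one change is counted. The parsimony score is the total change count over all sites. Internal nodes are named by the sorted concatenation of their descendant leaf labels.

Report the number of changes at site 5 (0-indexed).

3

site 0, node BF: B={A} ∪ F={C} → {A,C} (+1)
site 0, node HI: H={A} ∪ I={G} → {A,G} (+1)
site 0, node HIK: HI={A,G} ∩ K={A} → {A} (+0)
site 0, node HIKP: HIK={A} ∪ P={C} → {A,C} (+1)
site 0, node BFHIKP: BF={A,C} ∩ HIKP={A,C} → {A,C} (+0)
site 1, node BF: B={A} ∪ F={G} → {A,G} (+1)
site 1, node HI: H={G} ∪ I={C} → {C,G} (+1)
site 1, node HIK: HI={C,G} ∩ K={C} → {C} (+0)
site 1, node HIKP: HIK={C} ∪ P={G} → {C,G} (+1)
site 1, node BFHIKP: BF={A,G} ∩ HIKP={C,G} → {G} (+0)
site 2, node BF: B={C} ∪ F={T} → {C,T} (+1)
site 2, node HI: H={T} ∩ I={T} → {T} (+0)
site 2, node HIK: HI={T} ∪ K={G} → {G,T} (+1)
site 2, node HIKP: HIK={G,T} ∩ P={G} → {G} (+0)
site 2, node BFHIKP: BF={C,T} ∪ HIKP={G} → {C,G,T} (+1)
site 3, node BF: B={A} ∪ F={T} → {A,T} (+1)
site 3, node HI: H={G} ∪ I={A} → {A,G} (+1)
site 3, node HIK: HI={A,G} ∩ K={G} → {G} (+0)
site 3, node HIKP: HIK={G} ∩ P={G} → {G} (+0)
site 3, node BFHIKP: BF={A,T} ∪ HIKP={G} → {A,G,T} (+1)
site 4, node BF: B={T} ∪ F={A} → {A,T} (+1)
site 4, node HI: H={G} ∪ I={A} → {A,G} (+1)
site 4, node HIK: HI={A,G} ∪ K={C} → {A,C,G} (+1)
site 4, node HIKP: HIK={A,C,G} ∩ P={A} → {A} (+0)
site 4, node BFHIKP: BF={A,T} ∩ HIKP={A} → {A} (+0)
site 5, node BF: B={G} ∪ F={A} → {A,G} (+1)
site 5, node HI: H={A} ∪ I={C} → {A,C} (+1)
site 5, node HIK: HI={A,C} ∩ K={C} → {C} (+0)
site 5, node HIKP: HIK={C} ∪ P={G} → {C,G} (+1)
site 5, node BFHIKP: BF={A,G} ∩ HIKP={C,G} → {G} (+0)
per-site changes: [3, 3, 3, 3, 3, 3]; total = 18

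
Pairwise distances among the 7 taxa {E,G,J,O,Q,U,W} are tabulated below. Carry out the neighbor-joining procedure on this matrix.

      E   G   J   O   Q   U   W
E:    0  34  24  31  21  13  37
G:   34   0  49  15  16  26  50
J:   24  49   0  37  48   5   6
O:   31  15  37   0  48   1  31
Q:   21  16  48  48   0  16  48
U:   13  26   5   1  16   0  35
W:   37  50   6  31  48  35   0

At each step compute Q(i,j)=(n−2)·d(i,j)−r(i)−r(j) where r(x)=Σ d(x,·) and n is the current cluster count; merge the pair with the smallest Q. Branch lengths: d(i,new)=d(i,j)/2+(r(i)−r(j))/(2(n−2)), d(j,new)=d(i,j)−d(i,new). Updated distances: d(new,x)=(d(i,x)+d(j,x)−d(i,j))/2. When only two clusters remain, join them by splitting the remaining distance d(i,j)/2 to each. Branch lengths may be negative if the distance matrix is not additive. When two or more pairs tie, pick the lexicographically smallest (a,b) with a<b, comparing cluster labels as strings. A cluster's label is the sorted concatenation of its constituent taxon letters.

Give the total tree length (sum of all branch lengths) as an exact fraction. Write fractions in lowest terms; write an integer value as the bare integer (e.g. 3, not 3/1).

565/8

1. join J+W (d=6, Q=-346) ⇒ JW; edges |J|=-4/5, |W|=34/5
  updated: d(E,JW)=55/2, d(G,JW)=93/2, d(JW,O)=31, d(JW,Q)=45, d(JW,U)=17
2. join G+Q (d=16, Q=-439/2) ⇒ GQ; edges |G|=111/16, |Q|=145/16
  updated: d(E,GQ)=39/2, d(GQ,JW)=151/4, d(GQ,O)=47/2, d(GQ,U)=13
3. join O+U (d=1, Q=-255/2) ⇒ OU; edges |O|=91/12, |U|=-79/12
  updated: d(E,OU)=43/2, d(GQ,OU)=71/4, d(JW,OU)=47/2
4. join E+GQ (d=39/2, Q=-209/2) ⇒ EGQ; edges |E|=65/8, |GQ|=91/8
  updated: d(EGQ,JW)=183/8, d(EGQ,OU)=79/8
5. join EGQ+JW (d=183/8, Q=-225/4) ⇒ EGJQW; edges |EGQ|=37/8, |JW|=73/4
  updated: d(EGJQW,OU)=21/4
6. join EGJQW+OU (d=21/4) ⇒ EGJOQUW; edges |EGJQW|=21/8, |OU|=21/8
final tree: (((E:65/8,(G:111/16,Q:145/16):91/8):37/8,(J:-4/5,W:34/5):73/4):21/8,(O:91/12,U:-79/12):21/8)
total length: 565/8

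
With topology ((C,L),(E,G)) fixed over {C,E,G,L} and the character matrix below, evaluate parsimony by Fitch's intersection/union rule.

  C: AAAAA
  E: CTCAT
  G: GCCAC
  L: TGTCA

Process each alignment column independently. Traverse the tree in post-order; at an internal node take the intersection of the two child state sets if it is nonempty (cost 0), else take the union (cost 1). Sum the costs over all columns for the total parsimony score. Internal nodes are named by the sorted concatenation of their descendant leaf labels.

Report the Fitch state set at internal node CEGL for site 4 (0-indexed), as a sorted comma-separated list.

site 0, node CL: C={A} ∪ L={T} → {A,T} (+1)
site 0, node EG: E={C} ∪ G={G} → {C,G} (+1)
site 0, node CEGL: CL={A,T} ∪ EG={C,G} → {A,C,G,T} (+1)
site 1, node CL: C={A} ∪ L={G} → {A,G} (+1)
site 1, node EG: E={T} ∪ G={C} → {C,T} (+1)
site 1, node CEGL: CL={A,G} ∪ EG={C,T} → {A,C,G,T} (+1)
site 2, node CL: C={A} ∪ L={T} → {A,T} (+1)
site 2, node EG: E={C} ∩ G={C} → {C} (+0)
site 2, node CEGL: CL={A,T} ∪ EG={C} → {A,C,T} (+1)
site 3, node CL: C={A} ∪ L={C} → {A,C} (+1)
site 3, node EG: E={A} ∩ G={A} → {A} (+0)
site 3, node CEGL: CL={A,C} ∩ EG={A} → {A} (+0)
site 4, node CL: C={A} ∩ L={A} → {A} (+0)
site 4, node EG: E={T} ∪ G={C} → {C,T} (+1)
site 4, node CEGL: CL={A} ∪ EG={C,T} → {A,C,T} (+1)
per-site changes: [3, 3, 2, 1, 2]; total = 11

A,C,T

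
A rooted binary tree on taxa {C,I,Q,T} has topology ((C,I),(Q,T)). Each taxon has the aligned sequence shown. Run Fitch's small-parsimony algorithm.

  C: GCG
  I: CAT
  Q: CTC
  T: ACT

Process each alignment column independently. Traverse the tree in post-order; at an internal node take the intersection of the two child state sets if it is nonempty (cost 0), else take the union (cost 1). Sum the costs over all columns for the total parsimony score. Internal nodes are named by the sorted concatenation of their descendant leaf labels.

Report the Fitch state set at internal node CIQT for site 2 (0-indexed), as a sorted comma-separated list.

T

site 0, node CI: C={G} ∪ I={C} → {C,G} (+1)
site 0, node QT: Q={C} ∪ T={A} → {A,C} (+1)
site 0, node CIQT: CI={C,G} ∩ QT={A,C} → {C} (+0)
site 1, node CI: C={C} ∪ I={A} → {A,C} (+1)
site 1, node QT: Q={T} ∪ T={C} → {C,T} (+1)
site 1, node CIQT: CI={A,C} ∩ QT={C,T} → {C} (+0)
site 2, node CI: C={G} ∪ I={T} → {G,T} (+1)
site 2, node QT: Q={C} ∪ T={T} → {C,T} (+1)
site 2, node CIQT: CI={G,T} ∩ QT={C,T} → {T} (+0)
per-site changes: [2, 2, 2]; total = 6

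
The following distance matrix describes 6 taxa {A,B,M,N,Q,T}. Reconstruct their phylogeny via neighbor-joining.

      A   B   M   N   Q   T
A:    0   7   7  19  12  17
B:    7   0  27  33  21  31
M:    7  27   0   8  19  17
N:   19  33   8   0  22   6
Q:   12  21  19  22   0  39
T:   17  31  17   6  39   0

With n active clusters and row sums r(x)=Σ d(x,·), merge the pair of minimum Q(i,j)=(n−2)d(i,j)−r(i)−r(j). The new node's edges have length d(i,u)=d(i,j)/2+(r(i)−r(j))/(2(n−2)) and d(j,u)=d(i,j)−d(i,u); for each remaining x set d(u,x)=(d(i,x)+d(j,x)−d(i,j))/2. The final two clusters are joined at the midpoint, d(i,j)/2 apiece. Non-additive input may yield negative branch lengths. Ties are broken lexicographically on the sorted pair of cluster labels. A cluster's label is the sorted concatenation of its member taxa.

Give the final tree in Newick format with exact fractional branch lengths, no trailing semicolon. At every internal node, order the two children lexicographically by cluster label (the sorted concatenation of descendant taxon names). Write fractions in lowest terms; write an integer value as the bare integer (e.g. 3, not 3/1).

(((A:-3,B:10):23/8,(M:5/3,(N:1/4,T:23/4):47/6):67/8):81/16,Q:81/16)

1. join N+T (d=6, Q=-174) ⇒ NT; edges |N|=1/4, |T|=23/4
  updated: d(A,NT)=15, d(B,NT)=29, d(M,NT)=19/2, d(NT,Q)=55/2
2. join M+NT (d=19/2, Q=-115) ⇒ MNT; edges |M|=5/3, |NT|=47/6
  updated: d(A,MNT)=25/4, d(B,MNT)=93/4, d(MNT,Q)=37/2
3. join A+B (d=7, Q=-125/2) ⇒ AB; edges |A|=-3, |B|=10
  updated: d(AB,MNT)=45/4, d(AB,Q)=13
4. join AB+MNT (d=45/4, Q=-171/4) ⇒ ABMNT; edges |AB|=23/8, |MNT|=67/8
  updated: d(ABMNT,Q)=81/8
5. join ABMNT+Q (d=81/8) ⇒ ABMNQT; edges |ABMNT|=81/16, |Q|=81/16
final tree: (((A:-3,B:10):23/8,(M:5/3,(N:1/4,T:23/4):47/6):67/8):81/16,Q:81/16)
total length: 351/8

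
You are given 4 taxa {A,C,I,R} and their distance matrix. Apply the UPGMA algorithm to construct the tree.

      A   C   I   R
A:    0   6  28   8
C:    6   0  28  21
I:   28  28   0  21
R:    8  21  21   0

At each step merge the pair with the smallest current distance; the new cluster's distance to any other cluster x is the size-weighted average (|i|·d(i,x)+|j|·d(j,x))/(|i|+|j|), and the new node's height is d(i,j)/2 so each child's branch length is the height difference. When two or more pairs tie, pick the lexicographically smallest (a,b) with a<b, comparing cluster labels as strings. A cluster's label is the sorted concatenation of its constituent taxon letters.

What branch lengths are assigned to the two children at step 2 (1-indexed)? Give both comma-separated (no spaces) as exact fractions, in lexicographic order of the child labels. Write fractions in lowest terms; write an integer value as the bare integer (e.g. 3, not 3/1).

17/4,29/4

iteration 1: select A,C (d=6); attach at lengths (3, 3); label the merged cluster AC
  updated: d(AC,I)=28, d(AC,R)=29/2
iteration 2: select AC,R (d=29/2); attach at lengths (17/4, 29/4); label the merged cluster ACR
  updated: d(ACR,I)=77/3
iteration 3: select ACR,I (d=77/3); attach at lengths (67/12, 77/6); label the merged cluster ACIR
final tree: (((A:3,C:3):17/4,R:29/4):67/12,I:77/6)
total length: 431/12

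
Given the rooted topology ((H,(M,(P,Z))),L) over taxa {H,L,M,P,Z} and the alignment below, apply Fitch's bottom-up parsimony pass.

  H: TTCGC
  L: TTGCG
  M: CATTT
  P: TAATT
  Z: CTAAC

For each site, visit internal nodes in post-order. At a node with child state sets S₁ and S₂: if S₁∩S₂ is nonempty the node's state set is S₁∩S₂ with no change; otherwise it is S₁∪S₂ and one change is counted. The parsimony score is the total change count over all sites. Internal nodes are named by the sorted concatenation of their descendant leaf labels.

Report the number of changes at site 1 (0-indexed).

2

[col 0] PZ: children P:{T}, Z:{C} ∪→ {C,T}; cost 1
[col 0] MPZ: children M:{C}, PZ:{C,T} ∩→ {C}; cost 0
[col 0] HMPZ: children H:{T}, MPZ:{C} ∪→ {C,T}; cost 1
[col 0] HLMPZ: children HMPZ:{C,T}, L:{T} ∩→ {T}; cost 0
[col 1] PZ: children P:{A}, Z:{T} ∪→ {A,T}; cost 1
[col 1] MPZ: children M:{A}, PZ:{A,T} ∩→ {A}; cost 0
[col 1] HMPZ: children H:{T}, MPZ:{A} ∪→ {A,T}; cost 1
[col 1] HLMPZ: children HMPZ:{A,T}, L:{T} ∩→ {T}; cost 0
[col 2] PZ: children P:{A}, Z:{A} ∩→ {A}; cost 0
[col 2] MPZ: children M:{T}, PZ:{A} ∪→ {A,T}; cost 1
[col 2] HMPZ: children H:{C}, MPZ:{A,T} ∪→ {A,C,T}; cost 1
[col 2] HLMPZ: children HMPZ:{A,C,T}, L:{G} ∪→ {A,C,G,T}; cost 1
[col 3] PZ: children P:{T}, Z:{A} ∪→ {A,T}; cost 1
[col 3] MPZ: children M:{T}, PZ:{A,T} ∩→ {T}; cost 0
[col 3] HMPZ: children H:{G}, MPZ:{T} ∪→ {G,T}; cost 1
[col 3] HLMPZ: children HMPZ:{G,T}, L:{C} ∪→ {C,G,T}; cost 1
[col 4] PZ: children P:{T}, Z:{C} ∪→ {C,T}; cost 1
[col 4] MPZ: children M:{T}, PZ:{C,T} ∩→ {T}; cost 0
[col 4] HMPZ: children H:{C}, MPZ:{T} ∪→ {C,T}; cost 1
[col 4] HLMPZ: children HMPZ:{C,T}, L:{G} ∪→ {C,G,T}; cost 1
per-site changes: [2, 2, 3, 3, 3]; total = 13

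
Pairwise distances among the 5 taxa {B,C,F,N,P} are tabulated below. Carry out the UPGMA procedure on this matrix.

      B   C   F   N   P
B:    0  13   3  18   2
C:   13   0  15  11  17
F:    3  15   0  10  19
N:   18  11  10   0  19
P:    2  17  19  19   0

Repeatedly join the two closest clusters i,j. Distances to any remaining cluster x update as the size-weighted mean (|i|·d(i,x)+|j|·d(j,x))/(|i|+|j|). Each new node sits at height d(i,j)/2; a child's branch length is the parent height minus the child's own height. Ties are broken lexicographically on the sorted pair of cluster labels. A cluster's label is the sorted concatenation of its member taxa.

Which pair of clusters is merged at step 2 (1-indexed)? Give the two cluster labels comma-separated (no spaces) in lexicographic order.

F,N

step 1: merge (B,P) at d=2; branch lengths B→1, P→1; new cluster BP
  updated: d(BP,C)=15, d(BP,F)=11, d(BP,N)=37/2
step 2: merge (F,N) at d=10; branch lengths F→5, N→5; new cluster FN
  updated: d(BP,FN)=59/4, d(C,FN)=13
step 3: merge (C,FN) at d=13; branch lengths C→13/2, FN→3/2; new cluster CFN
  updated: d(BP,CFN)=89/6
step 4: merge (BP,CFN) at d=89/6; branch lengths BP→77/12, CFN→11/12; new cluster BCFNP
final tree: ((B:1,P:1):77/12,(C:13/2,(F:5,N:5):3/2):11/12)
total length: 82/3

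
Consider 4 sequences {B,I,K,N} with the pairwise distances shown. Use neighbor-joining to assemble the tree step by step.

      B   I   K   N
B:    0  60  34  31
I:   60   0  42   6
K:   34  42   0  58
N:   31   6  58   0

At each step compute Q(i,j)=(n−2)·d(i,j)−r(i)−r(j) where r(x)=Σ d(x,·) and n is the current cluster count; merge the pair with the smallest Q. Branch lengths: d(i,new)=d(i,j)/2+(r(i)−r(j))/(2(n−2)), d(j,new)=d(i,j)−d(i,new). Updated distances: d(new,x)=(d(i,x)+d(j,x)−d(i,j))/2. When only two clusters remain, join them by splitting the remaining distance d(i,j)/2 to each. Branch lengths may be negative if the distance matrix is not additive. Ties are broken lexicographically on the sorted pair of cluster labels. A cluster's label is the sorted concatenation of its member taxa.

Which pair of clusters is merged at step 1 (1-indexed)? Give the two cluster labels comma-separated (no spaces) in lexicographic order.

B,K

1. join B+K (d=34, Q=-191) ⇒ BK; edges |B|=59/4, |K|=77/4
  updated: d(BK,I)=34, d(BK,N)=55/2
2. join BK+I (d=34, Q=-135/2) ⇒ BIK; edges |BK|=111/4, |I|=25/4
  updated: d(BIK,N)=-1/4
3. join BIK+N (d=-1/4) ⇒ BIKN; edges |BIK|=-1/8, |N|=-1/8
final tree: (((B:59/4,K:77/4):111/4,I:25/4):-1/8,N:-1/8)
total length: 271/4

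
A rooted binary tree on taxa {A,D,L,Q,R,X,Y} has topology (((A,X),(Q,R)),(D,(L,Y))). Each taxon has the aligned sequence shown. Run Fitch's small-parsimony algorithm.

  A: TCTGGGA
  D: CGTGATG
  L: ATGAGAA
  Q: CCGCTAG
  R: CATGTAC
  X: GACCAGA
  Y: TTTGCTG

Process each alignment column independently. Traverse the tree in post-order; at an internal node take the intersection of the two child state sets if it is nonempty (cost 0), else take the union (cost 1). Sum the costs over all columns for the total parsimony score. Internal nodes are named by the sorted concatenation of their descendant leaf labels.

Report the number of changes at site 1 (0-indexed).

4

[col 0] AX: children A:{T}, X:{G} ∪→ {G,T}; cost 1
[col 0] QR: children Q:{C}, R:{C} ∩→ {C}; cost 0
[col 0] AQRX: children AX:{G,T}, QR:{C} ∪→ {C,G,T}; cost 1
[col 0] LY: children L:{A}, Y:{T} ∪→ {A,T}; cost 1
[col 0] DLY: children D:{C}, LY:{A,T} ∪→ {A,C,T}; cost 1
[col 0] ADLQRXY: children AQRX:{C,G,T}, DLY:{A,C,T} ∩→ {C,T}; cost 0
[col 1] AX: children A:{C}, X:{A} ∪→ {A,C}; cost 1
[col 1] QR: children Q:{C}, R:{A} ∪→ {A,C}; cost 1
[col 1] AQRX: children AX:{A,C}, QR:{A,C} ∩→ {A,C}; cost 0
[col 1] LY: children L:{T}, Y:{T} ∩→ {T}; cost 0
[col 1] DLY: children D:{G}, LY:{T} ∪→ {G,T}; cost 1
[col 1] ADLQRXY: children AQRX:{A,C}, DLY:{G,T} ∪→ {A,C,G,T}; cost 1
[col 2] AX: children A:{T}, X:{C} ∪→ {C,T}; cost 1
[col 2] QR: children Q:{G}, R:{T} ∪→ {G,T}; cost 1
[col 2] AQRX: children AX:{C,T}, QR:{G,T} ∩→ {T}; cost 0
[col 2] LY: children L:{G}, Y:{T} ∪→ {G,T}; cost 1
[col 2] DLY: children D:{T}, LY:{G,T} ∩→ {T}; cost 0
[col 2] ADLQRXY: children AQRX:{T}, DLY:{T} ∩→ {T}; cost 0
[col 3] AX: children A:{G}, X:{C} ∪→ {C,G}; cost 1
[col 3] QR: children Q:{C}, R:{G} ∪→ {C,G}; cost 1
[col 3] AQRX: children AX:{C,G}, QR:{C,G} ∩→ {C,G}; cost 0
[col 3] LY: children L:{A}, Y:{G} ∪→ {A,G}; cost 1
[col 3] DLY: children D:{G}, LY:{A,G} ∩→ {G}; cost 0
[col 3] ADLQRXY: children AQRX:{C,G}, DLY:{G} ∩→ {G}; cost 0
[col 4] AX: children A:{G}, X:{A} ∪→ {A,G}; cost 1
[col 4] QR: children Q:{T}, R:{T} ∩→ {T}; cost 0
[col 4] AQRX: children AX:{A,G}, QR:{T} ∪→ {A,G,T}; cost 1
[col 4] LY: children L:{G}, Y:{C} ∪→ {C,G}; cost 1
[col 4] DLY: children D:{A}, LY:{C,G} ∪→ {A,C,G}; cost 1
[col 4] ADLQRXY: children AQRX:{A,G,T}, DLY:{A,C,G} ∩→ {A,G}; cost 0
[col 5] AX: children A:{G}, X:{G} ∩→ {G}; cost 0
[col 5] QR: children Q:{A}, R:{A} ∩→ {A}; cost 0
[col 5] AQRX: children AX:{G}, QR:{A} ∪→ {A,G}; cost 1
[col 5] LY: children L:{A}, Y:{T} ∪→ {A,T}; cost 1
[col 5] DLY: children D:{T}, LY:{A,T} ∩→ {T}; cost 0
[col 5] ADLQRXY: children AQRX:{A,G}, DLY:{T} ∪→ {A,G,T}; cost 1
[col 6] AX: children A:{A}, X:{A} ∩→ {A}; cost 0
[col 6] QR: children Q:{G}, R:{C} ∪→ {C,G}; cost 1
[col 6] AQRX: children AX:{A}, QR:{C,G} ∪→ {A,C,G}; cost 1
[col 6] LY: children L:{A}, Y:{G} ∪→ {A,G}; cost 1
[col 6] DLY: children D:{G}, LY:{A,G} ∩→ {G}; cost 0
[col 6] ADLQRXY: children AQRX:{A,C,G}, DLY:{G} ∩→ {G}; cost 0
per-site changes: [4, 4, 3, 3, 4, 3, 3]; total = 24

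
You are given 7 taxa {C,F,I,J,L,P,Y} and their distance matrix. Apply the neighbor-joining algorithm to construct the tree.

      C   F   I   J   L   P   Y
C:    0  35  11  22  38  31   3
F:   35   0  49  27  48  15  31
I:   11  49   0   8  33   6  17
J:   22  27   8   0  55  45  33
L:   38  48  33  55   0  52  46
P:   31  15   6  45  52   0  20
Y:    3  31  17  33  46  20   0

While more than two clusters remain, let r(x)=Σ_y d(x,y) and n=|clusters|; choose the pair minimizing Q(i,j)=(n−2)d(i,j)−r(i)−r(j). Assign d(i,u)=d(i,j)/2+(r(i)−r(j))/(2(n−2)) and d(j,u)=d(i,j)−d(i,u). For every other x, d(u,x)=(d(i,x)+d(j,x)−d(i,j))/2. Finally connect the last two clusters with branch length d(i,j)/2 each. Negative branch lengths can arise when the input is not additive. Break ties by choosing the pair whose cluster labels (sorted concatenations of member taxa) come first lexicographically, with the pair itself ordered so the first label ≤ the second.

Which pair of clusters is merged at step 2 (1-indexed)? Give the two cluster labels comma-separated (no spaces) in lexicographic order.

iteration 1: select F,P (d=15, Q=-299); attach at lengths (111/10, 39/10); label the merged cluster FP
  updated: d(C,FP)=51/2, d(FP,I)=20, d(FP,J)=57/2, d(FP,L)=85/2, d(FP,Y)=18
iteration 2: select C,Y (d=3, Q=-409/2); attach at lengths (-11/16, 59/16); label the merged cluster CY
  updated: d(CY,FP)=81/4, d(CY,I)=25/2, d(CY,J)=26, d(CY,L)=81/2
iteration 3: select I,J (d=8, Q=-167); attach at lengths (-10/3, 34/3); label the merged cluster IJ
  updated: d(CY,IJ)=61/4, d(FP,IJ)=81/4, d(IJ,L)=40
iteration 4: select CY,IJ (d=61/4, Q=-121); attach at lengths (31/4, 15/2); label the merged cluster CIJY
  updated: d(CIJY,FP)=101/8, d(CIJY,L)=261/8
iteration 5: select CIJY,FP (d=101/8, Q=-351/4); attach at lengths (11/8, 45/4); label the merged cluster CFIJPY
  updated: d(CFIJPY,L)=125/4
iteration 6: select CFIJPY,L (d=125/4); attach at lengths (125/8, 125/8); label the merged cluster CFIJLPY
final tree: ((((C:-11/16,Y:59/16):31/4,(I:-10/3,J:34/3):15/2):11/8,(F:111/10,P:39/10):45/4):125/8,L:125/8)
total length: 681/8

C,Y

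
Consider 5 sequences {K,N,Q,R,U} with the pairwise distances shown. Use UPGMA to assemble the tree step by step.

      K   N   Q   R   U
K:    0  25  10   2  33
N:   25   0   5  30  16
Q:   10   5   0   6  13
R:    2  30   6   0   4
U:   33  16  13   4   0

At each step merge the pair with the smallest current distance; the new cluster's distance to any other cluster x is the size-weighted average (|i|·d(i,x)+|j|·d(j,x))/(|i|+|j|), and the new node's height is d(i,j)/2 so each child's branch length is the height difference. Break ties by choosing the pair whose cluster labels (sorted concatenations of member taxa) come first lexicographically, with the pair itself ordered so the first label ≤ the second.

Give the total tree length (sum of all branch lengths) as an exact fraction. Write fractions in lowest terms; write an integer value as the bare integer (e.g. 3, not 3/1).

step 1: merge (K,R) at d=2; branch lengths K→1, R→1; new cluster KR
  updated: d(KR,N)=55/2, d(KR,Q)=8, d(KR,U)=37/2
step 2: merge (N,Q) at d=5; branch lengths N→5/2, Q→5/2; new cluster NQ
  updated: d(KR,NQ)=71/4, d(NQ,U)=29/2
step 3: merge (NQ,U) at d=29/2; branch lengths NQ→19/4, U→29/4; new cluster NQU
  updated: d(KR,NQU)=18
step 4: merge (KR,NQU) at d=18; branch lengths KR→8, NQU→7/4; new cluster KNQRU
final tree: ((K:1,R:1):8,((N:5/2,Q:5/2):19/4,U:29/4):7/4)
total length: 115/4

115/4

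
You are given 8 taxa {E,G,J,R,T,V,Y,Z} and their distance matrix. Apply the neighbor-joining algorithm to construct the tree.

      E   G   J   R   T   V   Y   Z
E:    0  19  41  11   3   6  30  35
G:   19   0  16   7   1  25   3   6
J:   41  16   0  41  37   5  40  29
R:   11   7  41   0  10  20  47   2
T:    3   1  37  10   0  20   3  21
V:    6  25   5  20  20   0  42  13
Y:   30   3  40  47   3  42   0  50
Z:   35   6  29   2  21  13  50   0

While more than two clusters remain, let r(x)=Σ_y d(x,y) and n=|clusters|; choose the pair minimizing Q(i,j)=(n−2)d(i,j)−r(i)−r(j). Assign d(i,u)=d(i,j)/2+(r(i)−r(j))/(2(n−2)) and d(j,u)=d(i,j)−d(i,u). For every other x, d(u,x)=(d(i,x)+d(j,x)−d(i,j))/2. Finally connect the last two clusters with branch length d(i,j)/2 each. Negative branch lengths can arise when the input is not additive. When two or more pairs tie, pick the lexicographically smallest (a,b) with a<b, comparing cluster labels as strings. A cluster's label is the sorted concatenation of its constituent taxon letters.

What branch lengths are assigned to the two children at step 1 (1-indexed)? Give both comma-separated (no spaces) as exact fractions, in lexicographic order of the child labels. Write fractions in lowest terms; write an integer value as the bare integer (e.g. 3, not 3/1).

step 1: merge (J,V) at d=5, Q=-310; branch lengths J→9, V→-4; new cluster JV
  updated: d(E,JV)=21, d(G,JV)=18, d(JV,R)=28, d(JV,T)=26, d(JV,Y)=77/2, d(JV,Z)=37/2
step 2: merge (R,Z) at d=2, Q=-455/2; branch lengths R→-7/4, Z→15/4; new cluster RZ
  updated: d(E,RZ)=22, d(G,RZ)=11/2, d(JV,RZ)=89/4, d(RZ,T)=29/2, d(RZ,Y)=95/2
step 3: merge (T,Y) at d=3, Q=-315/2; branch lengths T→-125/16, Y→173/16; new cluster TY
  updated: d(E,TY)=15, d(G,TY)=1/2, d(JV,TY)=123/4, d(RZ,TY)=59/2
step 4: merge (G,TY) at d=1/2, Q=-469/4; branch lengths G→-125/24, TY→137/24; new cluster GTY
  updated: d(E,GTY)=67/4, d(GTY,JV)=193/8, d(GTY,RZ)=69/4
step 5: merge (E,JV) at d=21, Q=-681/8; branch lengths E→275/32, JV→397/32; new cluster EJV
  updated: d(EJV,GTY)=159/16, d(EJV,RZ)=93/8
step 6: merge (EJV,GTY) at d=159/16, Q=-621/16; branch lengths EJV→69/32, GTY→249/32; new cluster EGJTVY
  updated: d(EGJTVY,RZ)=303/32
step 7: merge (EGJTVY,RZ) at d=303/32; branch lengths EGJTVY→303/64, RZ→303/64; new cluster EGJRTVYZ
final tree: (((E:275/32,(J:9,V:-4):397/32):69/32,(G:-125/24,(T:-125/16,Y:173/16):137/24):249/32):303/64,(R:-7/4,Z:15/4):303/64)
total length: 1629/32

9,-4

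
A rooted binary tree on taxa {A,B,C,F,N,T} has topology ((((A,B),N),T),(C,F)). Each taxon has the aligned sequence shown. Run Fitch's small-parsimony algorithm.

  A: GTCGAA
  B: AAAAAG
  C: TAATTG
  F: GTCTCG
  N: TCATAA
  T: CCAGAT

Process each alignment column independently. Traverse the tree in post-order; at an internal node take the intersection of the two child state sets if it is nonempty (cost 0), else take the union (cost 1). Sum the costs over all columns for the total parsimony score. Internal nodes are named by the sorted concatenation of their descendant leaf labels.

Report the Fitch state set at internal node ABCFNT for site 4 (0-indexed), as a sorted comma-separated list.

A,C,T

AB@0: {G} ∪ {A} = {A,G} (union, +1)
ABN@0: {A,G} ∪ {T} = {A,G,T} (union, +1)
ABNT@0: {A,G,T} ∪ {C} = {A,C,G,T} (union, +1)
CF@0: {T} ∪ {G} = {G,T} (union, +1)
ABCFNT@0: {A,C,G,T} ∩ {G,T} = {G,T} (intersection, +0)
AB@1: {T} ∪ {A} = {A,T} (union, +1)
ABN@1: {A,T} ∪ {C} = {A,C,T} (union, +1)
ABNT@1: {A,C,T} ∩ {C} = {C} (intersection, +0)
CF@1: {A} ∪ {T} = {A,T} (union, +1)
ABCFNT@1: {C} ∪ {A,T} = {A,C,T} (union, +1)
AB@2: {C} ∪ {A} = {A,C} (union, +1)
ABN@2: {A,C} ∩ {A} = {A} (intersection, +0)
ABNT@2: {A} ∩ {A} = {A} (intersection, +0)
CF@2: {A} ∪ {C} = {A,C} (union, +1)
ABCFNT@2: {A} ∩ {A,C} = {A} (intersection, +0)
AB@3: {G} ∪ {A} = {A,G} (union, +1)
ABN@3: {A,G} ∪ {T} = {A,G,T} (union, +1)
ABNT@3: {A,G,T} ∩ {G} = {G} (intersection, +0)
CF@3: {T} ∩ {T} = {T} (intersection, +0)
ABCFNT@3: {G} ∪ {T} = {G,T} (union, +1)
AB@4: {A} ∩ {A} = {A} (intersection, +0)
ABN@4: {A} ∩ {A} = {A} (intersection, +0)
ABNT@4: {A} ∩ {A} = {A} (intersection, +0)
CF@4: {T} ∪ {C} = {C,T} (union, +1)
ABCFNT@4: {A} ∪ {C,T} = {A,C,T} (union, +1)
AB@5: {A} ∪ {G} = {A,G} (union, +1)
ABN@5: {A,G} ∩ {A} = {A} (intersection, +0)
ABNT@5: {A} ∪ {T} = {A,T} (union, +1)
CF@5: {G} ∩ {G} = {G} (intersection, +0)
ABCFNT@5: {A,T} ∪ {G} = {A,G,T} (union, +1)
per-site changes: [4, 4, 2, 3, 2, 3]; total = 18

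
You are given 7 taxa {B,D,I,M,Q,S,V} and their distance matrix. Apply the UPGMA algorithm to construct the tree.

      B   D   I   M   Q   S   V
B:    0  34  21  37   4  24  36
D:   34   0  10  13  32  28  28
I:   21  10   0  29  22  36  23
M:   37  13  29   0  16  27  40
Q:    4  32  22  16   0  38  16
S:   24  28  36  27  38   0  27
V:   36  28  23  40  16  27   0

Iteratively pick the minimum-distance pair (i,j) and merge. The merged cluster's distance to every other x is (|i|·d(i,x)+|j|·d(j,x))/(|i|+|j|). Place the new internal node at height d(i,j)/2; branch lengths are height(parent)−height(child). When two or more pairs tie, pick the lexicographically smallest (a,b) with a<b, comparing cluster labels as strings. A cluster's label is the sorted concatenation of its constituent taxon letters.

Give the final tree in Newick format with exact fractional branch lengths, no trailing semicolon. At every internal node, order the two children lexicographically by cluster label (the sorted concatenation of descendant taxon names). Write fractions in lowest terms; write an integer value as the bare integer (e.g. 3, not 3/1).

((((B:2,Q:2):11,V:13):19/18,((D:5,I:5):11/2,M:21/2):32/9):17/18,S:15)

step 1: merge (B,Q) at d=4; branch lengths B→2, Q→2; new cluster BQ
  updated: d(BQ,D)=33, d(BQ,I)=43/2, d(BQ,M)=53/2, d(BQ,S)=31, d(BQ,V)=26
step 2: merge (D,I) at d=10; branch lengths D→5, I→5; new cluster DI
  updated: d(BQ,DI)=109/4, d(DI,M)=21, d(DI,S)=32, d(DI,V)=51/2
step 3: merge (DI,M) at d=21; branch lengths DI→11/2, M→21/2; new cluster DIM
  updated: d(BQ,DIM)=27, d(DIM,S)=91/3, d(DIM,V)=91/3
step 4: merge (BQ,V) at d=26; branch lengths BQ→11, V→13; new cluster BQV
  updated: d(BQV,DIM)=253/9, d(BQV,S)=89/3
step 5: merge (BQV,DIM) at d=253/9; branch lengths BQV→19/18, DIM→32/9; new cluster BDIMQV
  updated: d(BDIMQV,S)=30
step 6: merge (BDIMQV,S) at d=30; branch lengths BDIMQV→17/18, S→15; new cluster BDIMQSV
final tree: ((((B:2,Q:2):11,V:13):19/18,((D:5,I:5):11/2,M:21/2):32/9):17/18,S:15)
total length: 671/9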